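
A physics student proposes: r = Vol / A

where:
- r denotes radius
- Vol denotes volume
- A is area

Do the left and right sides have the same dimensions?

Yes

r (radius) has dimensions [L].
Vol (volume) has dimensions [L^3].
A (area) has dimensions [L^2].

Left side: [L]
Right side: [L]

Both sides have the same dimensions, so the equation is dimensionally consistent.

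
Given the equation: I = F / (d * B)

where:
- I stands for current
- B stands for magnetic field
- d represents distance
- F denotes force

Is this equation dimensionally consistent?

Yes

I (current) has dimensions [I].
B (magnetic field) has dimensions [I^-1 M T^-2].
d (distance) has dimensions [L].
F (force) has dimensions [L M T^-2].

Left side: [I]
Right side: [I]

Both sides have the same dimensions, so the equation is dimensionally consistent.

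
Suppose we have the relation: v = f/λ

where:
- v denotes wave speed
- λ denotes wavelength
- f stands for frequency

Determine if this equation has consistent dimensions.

No

v (wave speed) has dimensions [L T^-1].
λ (wavelength) has dimensions [L].
f (frequency) has dimensions [T^-1].

Left side: [L T^-1]
Right side: [L^-1 T^-1]

The two sides have different dimensions, so the equation is NOT dimensionally consistent.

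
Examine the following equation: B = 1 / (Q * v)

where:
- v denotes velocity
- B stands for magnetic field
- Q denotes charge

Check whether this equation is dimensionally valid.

No

v (velocity) has dimensions [L T^-1].
B (magnetic field) has dimensions [I^-1 M T^-2].
Q (charge) has dimensions [I T].

Left side: [I^-1 M T^-2]
Right side: [I^-1 L^-1]

The two sides have different dimensions, so the equation is NOT dimensionally consistent.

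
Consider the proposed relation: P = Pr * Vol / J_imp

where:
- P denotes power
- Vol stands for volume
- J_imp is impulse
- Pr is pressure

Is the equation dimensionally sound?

No

P (power) has dimensions [L^2 M T^-3].
Vol (volume) has dimensions [L^3].
J_imp (impulse) has dimensions [L M T^-1].
Pr (pressure) has dimensions [L^-1 M T^-2].

Left side: [L^2 M T^-3]
Right side: [L T^-1]

The two sides have different dimensions, so the equation is NOT dimensionally consistent.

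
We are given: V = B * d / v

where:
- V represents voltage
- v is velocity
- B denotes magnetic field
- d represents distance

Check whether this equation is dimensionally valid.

No

V (voltage) has dimensions [I^-1 L^2 M T^-3].
v (velocity) has dimensions [L T^-1].
B (magnetic field) has dimensions [I^-1 M T^-2].
d (distance) has dimensions [L].

Left side: [I^-1 L^2 M T^-3]
Right side: [I^-1 M T^-1]

The two sides have different dimensions, so the equation is NOT dimensionally consistent.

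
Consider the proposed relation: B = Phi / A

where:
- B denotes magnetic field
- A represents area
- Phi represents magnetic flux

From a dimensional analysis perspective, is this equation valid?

Yes

B (magnetic field) has dimensions [I^-1 M T^-2].
A (area) has dimensions [L^2].
Phi (magnetic flux) has dimensions [I^-1 L^2 M T^-2].

Left side: [I^-1 M T^-2]
Right side: [I^-1 M T^-2]

Both sides have the same dimensions, so the equation is dimensionally consistent.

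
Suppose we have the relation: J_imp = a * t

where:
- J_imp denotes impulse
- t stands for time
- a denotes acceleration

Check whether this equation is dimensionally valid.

No

J_imp (impulse) has dimensions [L M T^-1].
t (time) has dimensions [T].
a (acceleration) has dimensions [L T^-2].

Left side: [L M T^-1]
Right side: [L T^-1]

The two sides have different dimensions, so the equation is NOT dimensionally consistent.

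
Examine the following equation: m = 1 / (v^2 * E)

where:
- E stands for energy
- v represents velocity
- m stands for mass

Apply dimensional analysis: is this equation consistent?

No

E (energy) has dimensions [L^2 M T^-2].
v (velocity) has dimensions [L T^-1].
m (mass) has dimensions [M].

Left side: [M]
Right side: [L^-4 M^-1 T^4]

The two sides have different dimensions, so the equation is NOT dimensionally consistent.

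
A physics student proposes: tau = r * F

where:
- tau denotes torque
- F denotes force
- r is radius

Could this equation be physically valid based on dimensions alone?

Yes

tau (torque) has dimensions [L^2 M T^-2].
F (force) has dimensions [L M T^-2].
r (radius) has dimensions [L].

Left side: [L^2 M T^-2]
Right side: [L^2 M T^-2]

Both sides have the same dimensions, so the equation is dimensionally consistent.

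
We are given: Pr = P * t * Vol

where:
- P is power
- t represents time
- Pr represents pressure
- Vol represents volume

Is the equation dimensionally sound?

No

P (power) has dimensions [L^2 M T^-3].
t (time) has dimensions [T].
Pr (pressure) has dimensions [L^-1 M T^-2].
Vol (volume) has dimensions [L^3].

Left side: [L^-1 M T^-2]
Right side: [L^5 M T^-2]

The two sides have different dimensions, so the equation is NOT dimensionally consistent.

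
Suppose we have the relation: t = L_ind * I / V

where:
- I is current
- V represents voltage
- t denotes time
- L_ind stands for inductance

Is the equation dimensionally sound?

Yes

I (current) has dimensions [I].
V (voltage) has dimensions [I^-1 L^2 M T^-3].
t (time) has dimensions [T].
L_ind (inductance) has dimensions [I^-2 L^2 M T^-2].

Left side: [T]
Right side: [T]

Both sides have the same dimensions, so the equation is dimensionally consistent.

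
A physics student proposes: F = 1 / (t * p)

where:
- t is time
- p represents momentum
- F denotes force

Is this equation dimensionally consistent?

No

t (time) has dimensions [T].
p (momentum) has dimensions [L M T^-1].
F (force) has dimensions [L M T^-2].

Left side: [L M T^-2]
Right side: [L^-1 M^-1]

The two sides have different dimensions, so the equation is NOT dimensionally consistent.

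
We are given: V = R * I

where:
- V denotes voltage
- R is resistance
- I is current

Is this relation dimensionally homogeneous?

Yes

V (voltage) has dimensions [I^-1 L^2 M T^-3].
R (resistance) has dimensions [I^-2 L^2 M T^-3].
I (current) has dimensions [I].

Left side: [I^-1 L^2 M T^-3]
Right side: [I^-1 L^2 M T^-3]

Both sides have the same dimensions, so the equation is dimensionally consistent.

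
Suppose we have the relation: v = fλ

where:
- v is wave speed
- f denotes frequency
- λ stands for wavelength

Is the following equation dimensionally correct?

Yes

v (wave speed) has dimensions [L T^-1].
f (frequency) has dimensions [T^-1].
λ (wavelength) has dimensions [L].

Left side: [L T^-1]
Right side: [L T^-1]

Both sides have the same dimensions, so the equation is dimensionally consistent.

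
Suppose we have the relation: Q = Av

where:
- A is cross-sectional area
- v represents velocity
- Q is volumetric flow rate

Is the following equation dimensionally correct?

Yes

A (cross-sectional area) has dimensions [L^2].
v (velocity) has dimensions [L T^-1].
Q (volumetric flow rate) has dimensions [L^3 T^-1].

Left side: [L^3 T^-1]
Right side: [L^3 T^-1]

Both sides have the same dimensions, so the equation is dimensionally consistent.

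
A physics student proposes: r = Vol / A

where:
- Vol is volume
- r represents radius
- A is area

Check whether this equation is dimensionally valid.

Yes

Vol (volume) has dimensions [L^3].
r (radius) has dimensions [L].
A (area) has dimensions [L^2].

Left side: [L]
Right side: [L]

Both sides have the same dimensions, so the equation is dimensionally consistent.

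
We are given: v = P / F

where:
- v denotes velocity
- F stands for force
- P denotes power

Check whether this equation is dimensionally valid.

Yes

v (velocity) has dimensions [L T^-1].
F (force) has dimensions [L M T^-2].
P (power) has dimensions [L^2 M T^-3].

Left side: [L T^-1]
Right side: [L T^-1]

Both sides have the same dimensions, so the equation is dimensionally consistent.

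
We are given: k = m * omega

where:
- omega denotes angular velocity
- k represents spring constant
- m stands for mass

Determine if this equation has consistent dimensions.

No

omega (angular velocity) has dimensions [T^-1].
k (spring constant) has dimensions [M T^-2].
m (mass) has dimensions [M].

Left side: [M T^-2]
Right side: [M T^-1]

The two sides have different dimensions, so the equation is NOT dimensionally consistent.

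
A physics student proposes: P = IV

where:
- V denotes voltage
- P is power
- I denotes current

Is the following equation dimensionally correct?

Yes

V (voltage) has dimensions [I^-1 L^2 M T^-3].
P (power) has dimensions [L^2 M T^-3].
I (current) has dimensions [I].

Left side: [L^2 M T^-3]
Right side: [L^2 M T^-3]

Both sides have the same dimensions, so the equation is dimensionally consistent.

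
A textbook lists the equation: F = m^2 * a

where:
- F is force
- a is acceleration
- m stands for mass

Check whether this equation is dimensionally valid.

No

F (force) has dimensions [L M T^-2].
a (acceleration) has dimensions [L T^-2].
m (mass) has dimensions [M].

Left side: [L M T^-2]
Right side: [L M^2 T^-2]

The two sides have different dimensions, so the equation is NOT dimensionally consistent.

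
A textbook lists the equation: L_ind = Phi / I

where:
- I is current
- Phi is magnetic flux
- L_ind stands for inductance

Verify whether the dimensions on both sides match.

Yes

I (current) has dimensions [I].
Phi (magnetic flux) has dimensions [I^-1 L^2 M T^-2].
L_ind (inductance) has dimensions [I^-2 L^2 M T^-2].

Left side: [I^-2 L^2 M T^-2]
Right side: [I^-2 L^2 M T^-2]

Both sides have the same dimensions, so the equation is dimensionally consistent.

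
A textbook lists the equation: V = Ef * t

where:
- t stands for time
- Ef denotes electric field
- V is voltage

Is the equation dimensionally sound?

No

t (time) has dimensions [T].
Ef (electric field) has dimensions [I^-1 L M T^-3].
V (voltage) has dimensions [I^-1 L^2 M T^-3].

Left side: [I^-1 L^2 M T^-3]
Right side: [I^-1 L M T^-2]

The two sides have different dimensions, so the equation is NOT dimensionally consistent.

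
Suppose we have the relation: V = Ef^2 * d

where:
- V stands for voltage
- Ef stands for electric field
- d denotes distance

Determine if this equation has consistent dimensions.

No

V (voltage) has dimensions [I^-1 L^2 M T^-3].
Ef (electric field) has dimensions [I^-1 L M T^-3].
d (distance) has dimensions [L].

Left side: [I^-1 L^2 M T^-3]
Right side: [I^-2 L^3 M^2 T^-6]

The two sides have different dimensions, so the equation is NOT dimensionally consistent.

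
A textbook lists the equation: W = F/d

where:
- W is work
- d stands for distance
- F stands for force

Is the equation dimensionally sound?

No

W (work) has dimensions [L^2 M T^-2].
d (distance) has dimensions [L].
F (force) has dimensions [L M T^-2].

Left side: [L^2 M T^-2]
Right side: [M T^-2]

The two sides have different dimensions, so the equation is NOT dimensionally consistent.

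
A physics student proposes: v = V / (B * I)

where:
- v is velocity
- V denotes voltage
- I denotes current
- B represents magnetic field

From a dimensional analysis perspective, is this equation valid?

No

v (velocity) has dimensions [L T^-1].
V (voltage) has dimensions [I^-1 L^2 M T^-3].
I (current) has dimensions [I].
B (magnetic field) has dimensions [I^-1 M T^-2].

Left side: [L T^-1]
Right side: [I^-1 L^2 T^-1]

The two sides have different dimensions, so the equation is NOT dimensionally consistent.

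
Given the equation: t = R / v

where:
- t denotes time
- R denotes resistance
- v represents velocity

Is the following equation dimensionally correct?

No

t (time) has dimensions [T].
R (resistance) has dimensions [I^-2 L^2 M T^-3].
v (velocity) has dimensions [L T^-1].

Left side: [T]
Right side: [I^-2 L M T^-2]

The two sides have different dimensions, so the equation is NOT dimensionally consistent.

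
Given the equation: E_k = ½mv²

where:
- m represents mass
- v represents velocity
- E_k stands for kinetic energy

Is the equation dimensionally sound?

Yes

m (mass) has dimensions [M].
v (velocity) has dimensions [L T^-1].
E_k (kinetic energy) has dimensions [L^2 M T^-2].

Left side: [L^2 M T^-2]
Right side: [L^2 M T^-2]

Both sides have the same dimensions, so the equation is dimensionally consistent.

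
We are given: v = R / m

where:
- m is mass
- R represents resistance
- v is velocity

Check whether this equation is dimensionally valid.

No

m (mass) has dimensions [M].
R (resistance) has dimensions [I^-2 L^2 M T^-3].
v (velocity) has dimensions [L T^-1].

Left side: [L T^-1]
Right side: [I^-2 L^2 T^-3]

The two sides have different dimensions, so the equation is NOT dimensionally consistent.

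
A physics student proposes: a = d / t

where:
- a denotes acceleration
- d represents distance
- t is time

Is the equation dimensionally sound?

No

a (acceleration) has dimensions [L T^-2].
d (distance) has dimensions [L].
t (time) has dimensions [T].

Left side: [L T^-2]
Right side: [L T^-1]

The two sides have different dimensions, so the equation is NOT dimensionally consistent.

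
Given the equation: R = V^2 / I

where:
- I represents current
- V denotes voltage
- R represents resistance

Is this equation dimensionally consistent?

No

I (current) has dimensions [I].
V (voltage) has dimensions [I^-1 L^2 M T^-3].
R (resistance) has dimensions [I^-2 L^2 M T^-3].

Left side: [I^-2 L^2 M T^-3]
Right side: [I^-3 L^4 M^2 T^-6]

The two sides have different dimensions, so the equation is NOT dimensionally consistent.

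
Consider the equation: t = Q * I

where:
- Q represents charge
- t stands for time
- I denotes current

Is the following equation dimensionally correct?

No

Q (charge) has dimensions [I T].
t (time) has dimensions [T].
I (current) has dimensions [I].

Left side: [T]
Right side: [I^2 T]

The two sides have different dimensions, so the equation is NOT dimensionally consistent.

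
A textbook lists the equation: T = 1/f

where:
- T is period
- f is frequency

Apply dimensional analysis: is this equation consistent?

Yes

T (period) has dimensions [T].
f (frequency) has dimensions [T^-1].

Left side: [T]
Right side: [T]

Both sides have the same dimensions, so the equation is dimensionally consistent.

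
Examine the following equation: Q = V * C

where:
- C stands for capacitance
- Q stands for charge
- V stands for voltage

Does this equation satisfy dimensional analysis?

Yes

C (capacitance) has dimensions [I^2 L^-2 M^-1 T^4].
Q (charge) has dimensions [I T].
V (voltage) has dimensions [I^-1 L^2 M T^-3].

Left side: [I T]
Right side: [I T]

Both sides have the same dimensions, so the equation is dimensionally consistent.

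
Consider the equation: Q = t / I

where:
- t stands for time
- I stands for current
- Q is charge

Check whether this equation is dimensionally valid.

No

t (time) has dimensions [T].
I (current) has dimensions [I].
Q (charge) has dimensions [I T].

Left side: [I T]
Right side: [I^-1 T]

The two sides have different dimensions, so the equation is NOT dimensionally consistent.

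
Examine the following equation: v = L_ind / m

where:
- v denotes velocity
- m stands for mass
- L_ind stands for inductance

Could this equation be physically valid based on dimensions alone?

No

v (velocity) has dimensions [L T^-1].
m (mass) has dimensions [M].
L_ind (inductance) has dimensions [I^-2 L^2 M T^-2].

Left side: [L T^-1]
Right side: [I^-2 L^2 T^-2]

The two sides have different dimensions, so the equation is NOT dimensionally consistent.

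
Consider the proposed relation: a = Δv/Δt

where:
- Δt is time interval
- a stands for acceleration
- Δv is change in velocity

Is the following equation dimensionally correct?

Yes

Δt (time interval) has dimensions [T].
a (acceleration) has dimensions [L T^-2].
Δv (change in velocity) has dimensions [L T^-1].

Left side: [L T^-2]
Right side: [L T^-2]

Both sides have the same dimensions, so the equation is dimensionally consistent.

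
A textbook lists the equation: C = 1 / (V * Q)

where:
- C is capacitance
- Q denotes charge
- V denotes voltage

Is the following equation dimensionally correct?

No

C (capacitance) has dimensions [I^2 L^-2 M^-1 T^4].
Q (charge) has dimensions [I T].
V (voltage) has dimensions [I^-1 L^2 M T^-3].

Left side: [I^2 L^-2 M^-1 T^4]
Right side: [L^-2 M^-1 T^2]

The two sides have different dimensions, so the equation is NOT dimensionally consistent.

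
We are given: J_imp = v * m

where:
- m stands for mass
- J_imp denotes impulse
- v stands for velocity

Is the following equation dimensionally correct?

Yes

m (mass) has dimensions [M].
J_imp (impulse) has dimensions [L M T^-1].
v (velocity) has dimensions [L T^-1].

Left side: [L M T^-1]
Right side: [L M T^-1]

Both sides have the same dimensions, so the equation is dimensionally consistent.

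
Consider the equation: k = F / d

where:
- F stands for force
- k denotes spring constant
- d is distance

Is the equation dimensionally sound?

Yes

F (force) has dimensions [L M T^-2].
k (spring constant) has dimensions [M T^-2].
d (distance) has dimensions [L].

Left side: [M T^-2]
Right side: [M T^-2]

Both sides have the same dimensions, so the equation is dimensionally consistent.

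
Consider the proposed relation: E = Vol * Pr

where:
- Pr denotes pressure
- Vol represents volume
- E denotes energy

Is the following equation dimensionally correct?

Yes

Pr (pressure) has dimensions [L^-1 M T^-2].
Vol (volume) has dimensions [L^3].
E (energy) has dimensions [L^2 M T^-2].

Left side: [L^2 M T^-2]
Right side: [L^2 M T^-2]

Both sides have the same dimensions, so the equation is dimensionally consistent.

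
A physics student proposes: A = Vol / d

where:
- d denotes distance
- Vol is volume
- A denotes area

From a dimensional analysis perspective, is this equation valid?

Yes

d (distance) has dimensions [L].
Vol (volume) has dimensions [L^3].
A (area) has dimensions [L^2].

Left side: [L^2]
Right side: [L^2]

Both sides have the same dimensions, so the equation is dimensionally consistent.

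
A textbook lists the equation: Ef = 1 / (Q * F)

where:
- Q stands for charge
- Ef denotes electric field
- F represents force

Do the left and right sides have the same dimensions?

No

Q (charge) has dimensions [I T].
Ef (electric field) has dimensions [I^-1 L M T^-3].
F (force) has dimensions [L M T^-2].

Left side: [I^-1 L M T^-3]
Right side: [I^-1 L^-1 M^-1 T]

The two sides have different dimensions, so the equation is NOT dimensionally consistent.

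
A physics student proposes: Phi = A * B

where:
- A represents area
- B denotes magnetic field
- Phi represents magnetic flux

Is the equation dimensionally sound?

Yes

A (area) has dimensions [L^2].
B (magnetic field) has dimensions [I^-1 M T^-2].
Phi (magnetic flux) has dimensions [I^-1 L^2 M T^-2].

Left side: [I^-1 L^2 M T^-2]
Right side: [I^-1 L^2 M T^-2]

Both sides have the same dimensions, so the equation is dimensionally consistent.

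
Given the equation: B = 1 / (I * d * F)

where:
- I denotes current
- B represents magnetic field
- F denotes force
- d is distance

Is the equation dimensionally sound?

No

I (current) has dimensions [I].
B (magnetic field) has dimensions [I^-1 M T^-2].
F (force) has dimensions [L M T^-2].
d (distance) has dimensions [L].

Left side: [I^-1 M T^-2]
Right side: [I^-1 L^-2 M^-1 T^2]

The two sides have different dimensions, so the equation is NOT dimensionally consistent.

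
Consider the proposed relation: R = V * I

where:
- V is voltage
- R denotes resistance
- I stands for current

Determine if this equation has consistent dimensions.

No

V (voltage) has dimensions [I^-1 L^2 M T^-3].
R (resistance) has dimensions [I^-2 L^2 M T^-3].
I (current) has dimensions [I].

Left side: [I^-2 L^2 M T^-3]
Right side: [L^2 M T^-3]

The two sides have different dimensions, so the equation is NOT dimensionally consistent.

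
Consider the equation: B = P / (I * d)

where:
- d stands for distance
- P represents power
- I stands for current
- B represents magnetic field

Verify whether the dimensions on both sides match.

No

d (distance) has dimensions [L].
P (power) has dimensions [L^2 M T^-3].
I (current) has dimensions [I].
B (magnetic field) has dimensions [I^-1 M T^-2].

Left side: [I^-1 M T^-2]
Right side: [I^-1 L M T^-3]

The two sides have different dimensions, so the equation is NOT dimensionally consistent.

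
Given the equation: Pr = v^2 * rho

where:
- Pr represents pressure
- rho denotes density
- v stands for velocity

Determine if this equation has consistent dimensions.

Yes

Pr (pressure) has dimensions [L^-1 M T^-2].
rho (density) has dimensions [L^-3 M].
v (velocity) has dimensions [L T^-1].

Left side: [L^-1 M T^-2]
Right side: [L^-1 M T^-2]

Both sides have the same dimensions, so the equation is dimensionally consistent.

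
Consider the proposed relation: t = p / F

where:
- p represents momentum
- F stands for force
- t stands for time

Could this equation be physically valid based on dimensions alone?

Yes

p (momentum) has dimensions [L M T^-1].
F (force) has dimensions [L M T^-2].
t (time) has dimensions [T].

Left side: [T]
Right side: [T]

Both sides have the same dimensions, so the equation is dimensionally consistent.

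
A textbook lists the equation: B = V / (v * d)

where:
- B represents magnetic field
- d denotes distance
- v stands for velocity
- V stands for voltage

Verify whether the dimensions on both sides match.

Yes

B (magnetic field) has dimensions [I^-1 M T^-2].
d (distance) has dimensions [L].
v (velocity) has dimensions [L T^-1].
V (voltage) has dimensions [I^-1 L^2 M T^-3].

Left side: [I^-1 M T^-2]
Right side: [I^-1 M T^-2]

Both sides have the same dimensions, so the equation is dimensionally consistent.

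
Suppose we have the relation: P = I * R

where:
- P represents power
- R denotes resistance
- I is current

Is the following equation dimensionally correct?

No

P (power) has dimensions [L^2 M T^-3].
R (resistance) has dimensions [I^-2 L^2 M T^-3].
I (current) has dimensions [I].

Left side: [L^2 M T^-3]
Right side: [I^-1 L^2 M T^-3]

The two sides have different dimensions, so the equation is NOT dimensionally consistent.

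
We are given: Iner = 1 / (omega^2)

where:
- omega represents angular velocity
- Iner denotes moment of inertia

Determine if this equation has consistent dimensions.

No

omega (angular velocity) has dimensions [T^-1].
Iner (moment of inertia) has dimensions [L^2 M].

Left side: [L^2 M]
Right side: [T^2]

The two sides have different dimensions, so the equation is NOT dimensionally consistent.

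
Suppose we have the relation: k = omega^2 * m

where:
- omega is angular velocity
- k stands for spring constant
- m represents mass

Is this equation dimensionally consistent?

Yes

omega (angular velocity) has dimensions [T^-1].
k (spring constant) has dimensions [M T^-2].
m (mass) has dimensions [M].

Left side: [M T^-2]
Right side: [M T^-2]

Both sides have the same dimensions, so the equation is dimensionally consistent.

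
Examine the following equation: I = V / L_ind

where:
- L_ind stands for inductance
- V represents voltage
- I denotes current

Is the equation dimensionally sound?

No

L_ind (inductance) has dimensions [I^-2 L^2 M T^-2].
V (voltage) has dimensions [I^-1 L^2 M T^-3].
I (current) has dimensions [I].

Left side: [I]
Right side: [I T^-1]

The two sides have different dimensions, so the equation is NOT dimensionally consistent.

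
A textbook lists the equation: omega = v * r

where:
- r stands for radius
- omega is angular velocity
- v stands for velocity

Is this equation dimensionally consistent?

No

r (radius) has dimensions [L].
omega (angular velocity) has dimensions [T^-1].
v (velocity) has dimensions [L T^-1].

Left side: [T^-1]
Right side: [L^2 T^-1]

The two sides have different dimensions, so the equation is NOT dimensionally consistent.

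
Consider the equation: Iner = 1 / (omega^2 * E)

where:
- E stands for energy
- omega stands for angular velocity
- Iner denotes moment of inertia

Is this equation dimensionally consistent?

No

E (energy) has dimensions [L^2 M T^-2].
omega (angular velocity) has dimensions [T^-1].
Iner (moment of inertia) has dimensions [L^2 M].

Left side: [L^2 M]
Right side: [L^-2 M^-1 T^4]

The two sides have different dimensions, so the equation is NOT dimensionally consistent.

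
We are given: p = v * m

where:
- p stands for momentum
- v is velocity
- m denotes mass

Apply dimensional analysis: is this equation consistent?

Yes

p (momentum) has dimensions [L M T^-1].
v (velocity) has dimensions [L T^-1].
m (mass) has dimensions [M].

Left side: [L M T^-1]
Right side: [L M T^-1]

Both sides have the same dimensions, so the equation is dimensionally consistent.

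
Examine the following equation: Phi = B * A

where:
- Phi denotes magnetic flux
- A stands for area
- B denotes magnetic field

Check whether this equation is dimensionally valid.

Yes

Phi (magnetic flux) has dimensions [I^-1 L^2 M T^-2].
A (area) has dimensions [L^2].
B (magnetic field) has dimensions [I^-1 M T^-2].

Left side: [I^-1 L^2 M T^-2]
Right side: [I^-1 L^2 M T^-2]

Both sides have the same dimensions, so the equation is dimensionally consistent.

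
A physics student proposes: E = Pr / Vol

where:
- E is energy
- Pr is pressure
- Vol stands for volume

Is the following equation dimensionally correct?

No

E (energy) has dimensions [L^2 M T^-2].
Pr (pressure) has dimensions [L^-1 M T^-2].
Vol (volume) has dimensions [L^3].

Left side: [L^2 M T^-2]
Right side: [L^-4 M T^-2]

The two sides have different dimensions, so the equation is NOT dimensionally consistent.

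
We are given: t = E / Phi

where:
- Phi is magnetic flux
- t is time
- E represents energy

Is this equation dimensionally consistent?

No

Phi (magnetic flux) has dimensions [I^-1 L^2 M T^-2].
t (time) has dimensions [T].
E (energy) has dimensions [L^2 M T^-2].

Left side: [T]
Right side: [I]

The two sides have different dimensions, so the equation is NOT dimensionally consistent.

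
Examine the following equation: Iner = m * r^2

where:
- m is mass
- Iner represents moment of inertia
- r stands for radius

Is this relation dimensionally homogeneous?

Yes

m (mass) has dimensions [M].
Iner (moment of inertia) has dimensions [L^2 M].
r (radius) has dimensions [L].

Left side: [L^2 M]
Right side: [L^2 M]

Both sides have the same dimensions, so the equation is dimensionally consistent.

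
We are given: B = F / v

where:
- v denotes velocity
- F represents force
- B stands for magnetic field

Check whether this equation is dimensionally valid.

No

v (velocity) has dimensions [L T^-1].
F (force) has dimensions [L M T^-2].
B (magnetic field) has dimensions [I^-1 M T^-2].

Left side: [I^-1 M T^-2]
Right side: [M T^-1]

The two sides have different dimensions, so the equation is NOT dimensionally consistent.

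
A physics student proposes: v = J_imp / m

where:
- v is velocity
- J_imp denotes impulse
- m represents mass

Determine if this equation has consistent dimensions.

Yes

v (velocity) has dimensions [L T^-1].
J_imp (impulse) has dimensions [L M T^-1].
m (mass) has dimensions [M].

Left side: [L T^-1]
Right side: [L T^-1]

Both sides have the same dimensions, so the equation is dimensionally consistent.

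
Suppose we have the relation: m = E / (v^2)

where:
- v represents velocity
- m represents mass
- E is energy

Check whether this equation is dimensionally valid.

Yes

v (velocity) has dimensions [L T^-1].
m (mass) has dimensions [M].
E (energy) has dimensions [L^2 M T^-2].

Left side: [M]
Right side: [M]

Both sides have the same dimensions, so the equation is dimensionally consistent.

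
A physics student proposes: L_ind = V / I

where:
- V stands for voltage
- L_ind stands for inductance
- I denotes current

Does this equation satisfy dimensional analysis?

No

V (voltage) has dimensions [I^-1 L^2 M T^-3].
L_ind (inductance) has dimensions [I^-2 L^2 M T^-2].
I (current) has dimensions [I].

Left side: [I^-2 L^2 M T^-2]
Right side: [I^-2 L^2 M T^-3]

The two sides have different dimensions, so the equation is NOT dimensionally consistent.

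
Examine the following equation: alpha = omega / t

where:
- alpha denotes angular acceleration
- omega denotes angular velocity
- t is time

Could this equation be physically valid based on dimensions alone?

Yes

alpha (angular acceleration) has dimensions [T^-2].
omega (angular velocity) has dimensions [T^-1].
t (time) has dimensions [T].

Left side: [T^-2]
Right side: [T^-2]

Both sides have the same dimensions, so the equation is dimensionally consistent.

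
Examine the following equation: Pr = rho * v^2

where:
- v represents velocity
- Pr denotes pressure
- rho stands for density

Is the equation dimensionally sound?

Yes

v (velocity) has dimensions [L T^-1].
Pr (pressure) has dimensions [L^-1 M T^-2].
rho (density) has dimensions [L^-3 M].

Left side: [L^-1 M T^-2]
Right side: [L^-1 M T^-2]

Both sides have the same dimensions, so the equation is dimensionally consistent.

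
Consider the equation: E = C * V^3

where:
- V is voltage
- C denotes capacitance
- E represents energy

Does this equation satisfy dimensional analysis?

No

V (voltage) has dimensions [I^-1 L^2 M T^-3].
C (capacitance) has dimensions [I^2 L^-2 M^-1 T^4].
E (energy) has dimensions [L^2 M T^-2].

Left side: [L^2 M T^-2]
Right side: [I^-1 L^4 M^2 T^-5]

The two sides have different dimensions, so the equation is NOT dimensionally consistent.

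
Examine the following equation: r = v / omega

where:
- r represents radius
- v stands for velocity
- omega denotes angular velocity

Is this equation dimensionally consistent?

Yes

r (radius) has dimensions [L].
v (velocity) has dimensions [L T^-1].
omega (angular velocity) has dimensions [T^-1].

Left side: [L]
Right side: [L]

Both sides have the same dimensions, so the equation is dimensionally consistent.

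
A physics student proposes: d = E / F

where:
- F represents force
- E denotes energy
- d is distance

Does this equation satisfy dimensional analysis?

Yes

F (force) has dimensions [L M T^-2].
E (energy) has dimensions [L^2 M T^-2].
d (distance) has dimensions [L].

Left side: [L]
Right side: [L]

Both sides have the same dimensions, so the equation is dimensionally consistent.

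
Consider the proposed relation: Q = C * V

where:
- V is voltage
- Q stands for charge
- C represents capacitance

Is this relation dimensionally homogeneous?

Yes

V (voltage) has dimensions [I^-1 L^2 M T^-3].
Q (charge) has dimensions [I T].
C (capacitance) has dimensions [I^2 L^-2 M^-1 T^4].

Left side: [I T]
Right side: [I T]

Both sides have the same dimensions, so the equation is dimensionally consistent.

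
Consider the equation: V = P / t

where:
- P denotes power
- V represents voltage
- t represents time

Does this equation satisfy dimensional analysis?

No

P (power) has dimensions [L^2 M T^-3].
V (voltage) has dimensions [I^-1 L^2 M T^-3].
t (time) has dimensions [T].

Left side: [I^-1 L^2 M T^-3]
Right side: [L^2 M T^-4]

The two sides have different dimensions, so the equation is NOT dimensionally consistent.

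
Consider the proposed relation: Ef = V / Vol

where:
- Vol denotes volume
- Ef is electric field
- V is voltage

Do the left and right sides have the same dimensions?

No

Vol (volume) has dimensions [L^3].
Ef (electric field) has dimensions [I^-1 L M T^-3].
V (voltage) has dimensions [I^-1 L^2 M T^-3].

Left side: [I^-1 L M T^-3]
Right side: [I^-1 L^-1 M T^-3]

The two sides have different dimensions, so the equation is NOT dimensionally consistent.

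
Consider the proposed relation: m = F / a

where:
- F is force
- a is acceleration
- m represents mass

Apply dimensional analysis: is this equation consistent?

Yes

F (force) has dimensions [L M T^-2].
a (acceleration) has dimensions [L T^-2].
m (mass) has dimensions [M].

Left side: [M]
Right side: [M]

Both sides have the same dimensions, so the equation is dimensionally consistent.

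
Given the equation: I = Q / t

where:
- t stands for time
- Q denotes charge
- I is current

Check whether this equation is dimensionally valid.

Yes

t (time) has dimensions [T].
Q (charge) has dimensions [I T].
I (current) has dimensions [I].

Left side: [I]
Right side: [I]

Both sides have the same dimensions, so the equation is dimensionally consistent.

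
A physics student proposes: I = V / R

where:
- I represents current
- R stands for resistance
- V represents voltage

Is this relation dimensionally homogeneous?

Yes

I (current) has dimensions [I].
R (resistance) has dimensions [I^-2 L^2 M T^-3].
V (voltage) has dimensions [I^-1 L^2 M T^-3].

Left side: [I]
Right side: [I]

Both sides have the same dimensions, so the equation is dimensionally consistent.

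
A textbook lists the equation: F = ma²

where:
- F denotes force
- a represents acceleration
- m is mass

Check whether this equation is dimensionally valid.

No

F (force) has dimensions [L M T^-2].
a (acceleration) has dimensions [L T^-2].
m (mass) has dimensions [M].

Left side: [L M T^-2]
Right side: [L^2 M T^-4]

The two sides have different dimensions, so the equation is NOT dimensionally consistent.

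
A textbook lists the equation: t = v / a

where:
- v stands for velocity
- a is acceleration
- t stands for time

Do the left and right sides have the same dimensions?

Yes

v (velocity) has dimensions [L T^-1].
a (acceleration) has dimensions [L T^-2].
t (time) has dimensions [T].

Left side: [T]
Right side: [T]

Both sides have the same dimensions, so the equation is dimensionally consistent.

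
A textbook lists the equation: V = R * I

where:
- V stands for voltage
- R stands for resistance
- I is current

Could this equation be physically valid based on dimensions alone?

Yes

V (voltage) has dimensions [I^-1 L^2 M T^-3].
R (resistance) has dimensions [I^-2 L^2 M T^-3].
I (current) has dimensions [I].

Left side: [I^-1 L^2 M T^-3]
Right side: [I^-1 L^2 M T^-3]

Both sides have the same dimensions, so the equation is dimensionally consistent.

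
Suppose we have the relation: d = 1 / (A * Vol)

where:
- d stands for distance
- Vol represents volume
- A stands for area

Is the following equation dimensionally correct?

No

d (distance) has dimensions [L].
Vol (volume) has dimensions [L^3].
A (area) has dimensions [L^2].

Left side: [L]
Right side: [L^-5]

The two sides have different dimensions, so the equation is NOT dimensionally consistent.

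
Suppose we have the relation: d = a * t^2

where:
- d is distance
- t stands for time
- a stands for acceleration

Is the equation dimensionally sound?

Yes

d (distance) has dimensions [L].
t (time) has dimensions [T].
a (acceleration) has dimensions [L T^-2].

Left side: [L]
Right side: [L]

Both sides have the same dimensions, so the equation is dimensionally consistent.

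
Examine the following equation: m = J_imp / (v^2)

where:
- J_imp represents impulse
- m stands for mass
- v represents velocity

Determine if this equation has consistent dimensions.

No

J_imp (impulse) has dimensions [L M T^-1].
m (mass) has dimensions [M].
v (velocity) has dimensions [L T^-1].

Left side: [M]
Right side: [L^-1 M T]

The two sides have different dimensions, so the equation is NOT dimensionally consistent.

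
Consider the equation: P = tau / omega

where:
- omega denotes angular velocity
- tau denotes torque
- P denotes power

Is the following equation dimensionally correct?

No

omega (angular velocity) has dimensions [T^-1].
tau (torque) has dimensions [L^2 M T^-2].
P (power) has dimensions [L^2 M T^-3].

Left side: [L^2 M T^-3]
Right side: [L^2 M T^-1]

The two sides have different dimensions, so the equation is NOT dimensionally consistent.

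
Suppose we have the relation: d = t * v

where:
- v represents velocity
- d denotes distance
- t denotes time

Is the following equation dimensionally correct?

Yes

v (velocity) has dimensions [L T^-1].
d (distance) has dimensions [L].
t (time) has dimensions [T].

Left side: [L]
Right side: [L]

Both sides have the same dimensions, so the equation is dimensionally consistent.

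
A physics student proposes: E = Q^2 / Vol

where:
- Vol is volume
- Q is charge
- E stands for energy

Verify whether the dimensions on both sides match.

No

Vol (volume) has dimensions [L^3].
Q (charge) has dimensions [I T].
E (energy) has dimensions [L^2 M T^-2].

Left side: [L^2 M T^-2]
Right side: [I^2 L^-3 T^2]

The two sides have different dimensions, so the equation is NOT dimensionally consistent.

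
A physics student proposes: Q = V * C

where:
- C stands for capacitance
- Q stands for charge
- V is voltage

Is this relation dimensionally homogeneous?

Yes

C (capacitance) has dimensions [I^2 L^-2 M^-1 T^4].
Q (charge) has dimensions [I T].
V (voltage) has dimensions [I^-1 L^2 M T^-3].

Left side: [I T]
Right side: [I T]

Both sides have the same dimensions, so the equation is dimensionally consistent.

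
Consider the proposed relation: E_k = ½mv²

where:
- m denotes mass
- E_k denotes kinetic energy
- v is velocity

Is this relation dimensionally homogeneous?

Yes

m (mass) has dimensions [M].
E_k (kinetic energy) has dimensions [L^2 M T^-2].
v (velocity) has dimensions [L T^-1].

Left side: [L^2 M T^-2]
Right side: [L^2 M T^-2]

Both sides have the same dimensions, so the equation is dimensionally consistent.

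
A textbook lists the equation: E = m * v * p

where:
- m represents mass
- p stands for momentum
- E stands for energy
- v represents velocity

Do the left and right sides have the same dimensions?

No

m (mass) has dimensions [M].
p (momentum) has dimensions [L M T^-1].
E (energy) has dimensions [L^2 M T^-2].
v (velocity) has dimensions [L T^-1].

Left side: [L^2 M T^-2]
Right side: [L^2 M^2 T^-2]

The two sides have different dimensions, so the equation is NOT dimensionally consistent.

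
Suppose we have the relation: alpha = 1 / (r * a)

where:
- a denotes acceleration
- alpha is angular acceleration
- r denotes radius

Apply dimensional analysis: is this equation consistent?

No

a (acceleration) has dimensions [L T^-2].
alpha (angular acceleration) has dimensions [T^-2].
r (radius) has dimensions [L].

Left side: [T^-2]
Right side: [L^-2 T^2]

The two sides have different dimensions, so the equation is NOT dimensionally consistent.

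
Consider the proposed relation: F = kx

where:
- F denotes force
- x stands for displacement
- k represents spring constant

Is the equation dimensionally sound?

Yes

F (force) has dimensions [L M T^-2].
x (displacement) has dimensions [L].
k (spring constant) has dimensions [M T^-2].

Left side: [L M T^-2]
Right side: [L M T^-2]

Both sides have the same dimensions, so the equation is dimensionally consistent.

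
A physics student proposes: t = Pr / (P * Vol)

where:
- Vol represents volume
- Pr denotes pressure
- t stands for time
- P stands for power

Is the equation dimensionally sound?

No

Vol (volume) has dimensions [L^3].
Pr (pressure) has dimensions [L^-1 M T^-2].
t (time) has dimensions [T].
P (power) has dimensions [L^2 M T^-3].

Left side: [T]
Right side: [L^-6 T]

The two sides have different dimensions, so the equation is NOT dimensionally consistent.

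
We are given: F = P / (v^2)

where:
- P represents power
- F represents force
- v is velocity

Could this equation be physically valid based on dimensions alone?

No

P (power) has dimensions [L^2 M T^-3].
F (force) has dimensions [L M T^-2].
v (velocity) has dimensions [L T^-1].

Left side: [L M T^-2]
Right side: [M T^-1]

The two sides have different dimensions, so the equation is NOT dimensionally consistent.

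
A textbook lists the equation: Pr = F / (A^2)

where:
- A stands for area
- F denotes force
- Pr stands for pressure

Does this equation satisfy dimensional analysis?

No

A (area) has dimensions [L^2].
F (force) has dimensions [L M T^-2].
Pr (pressure) has dimensions [L^-1 M T^-2].

Left side: [L^-1 M T^-2]
Right side: [L^-3 M T^-2]

The two sides have different dimensions, so the equation is NOT dimensionally consistent.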